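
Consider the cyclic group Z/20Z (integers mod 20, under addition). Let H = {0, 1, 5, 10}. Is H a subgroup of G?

No

1 ∈ H but its inverse 19 ∉ H, so H is not a subgroup.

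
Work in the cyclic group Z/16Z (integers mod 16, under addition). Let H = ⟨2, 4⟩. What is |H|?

8

|⟨2⟩| = 8 and |⟨4⟩| = 4, so |H| is a multiple of lcm(8, 4) = 8 and divides |G| = 16.
Closing under the operation: H = {0, 2, 4, 6, 8, 10, 12, 14}, so |H| = 8.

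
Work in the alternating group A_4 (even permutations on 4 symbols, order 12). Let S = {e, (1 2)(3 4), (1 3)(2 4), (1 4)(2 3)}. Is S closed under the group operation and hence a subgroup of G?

|S| = 4 divides |G| = 12, consistent with Lagrange.
S contains the identity, every element's inverse is in S, and S is closed under ∘: it is a subgroup.

Yes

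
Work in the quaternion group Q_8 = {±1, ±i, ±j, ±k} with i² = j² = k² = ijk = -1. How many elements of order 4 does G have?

The elements of order 4 are: i, -i, j, -j, k, -k.
That's 6.

6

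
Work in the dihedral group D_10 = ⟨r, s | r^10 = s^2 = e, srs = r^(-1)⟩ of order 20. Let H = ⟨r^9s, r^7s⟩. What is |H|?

|⟨r^9s⟩| = 2 and |⟨r^7s⟩| = 2, so |H| is a multiple of lcm(2, 2) = 2 and divides |G| = 20.
Closing under the operation: H = {e, r^2, r^4, r^6, r^8, rs, r^3s, r^5s, r^7s, r^9s}, so |H| = 10.

10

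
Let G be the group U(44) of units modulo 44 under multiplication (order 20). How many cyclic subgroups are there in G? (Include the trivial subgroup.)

8

A cyclic subgroup of order d is generated by each of its φ(d) elements of order d, so the cyclic subgroups of order d number (#elements of order d)/φ(d).
Cyclic subgroups by order — order 1: 1; order 2: 3; order 5: 1; order 10: 3.
Total: 8.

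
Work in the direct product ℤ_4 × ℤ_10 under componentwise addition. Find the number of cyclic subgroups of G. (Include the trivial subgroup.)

12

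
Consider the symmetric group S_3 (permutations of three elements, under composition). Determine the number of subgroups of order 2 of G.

|G| = 6 and 2 | 6, so subgroups of order 2 are possible by Lagrange.
The subgroups of order 2 are: {e, (1 2)}; {e, (1 3)}; {e, (2 3)}.
So G has 3 subgroups of order 2.

3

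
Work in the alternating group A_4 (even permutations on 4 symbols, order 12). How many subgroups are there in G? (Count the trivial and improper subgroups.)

10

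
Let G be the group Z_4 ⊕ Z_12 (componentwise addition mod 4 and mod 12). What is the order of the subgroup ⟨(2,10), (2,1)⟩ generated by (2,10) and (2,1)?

24

|⟨(2,10)⟩| = 6 and |⟨(2,1)⟩| = 12, so |H| is a multiple of lcm(6, 12) = 12 and divides |G| = 48.
Closing under the operation: H = {(0,0), (0,1), (0,2), (0,3), (0,4), (0,5), (0,6), (0,7), (0,8), (0,9), (0,10), (0,11), (2,0), (2,1), (2,2), (2,3), (2,4), (2,5), (2,6), (2,7), (2,8), (2,9), (2,10), (2,11)}, so |H| = 24.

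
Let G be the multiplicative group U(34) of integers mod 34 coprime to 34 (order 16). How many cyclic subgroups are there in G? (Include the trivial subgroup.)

5

Group the elements of G by the cyclic subgroup they generate; each cyclic subgroup of order d accounts for φ(d) elements.
Cyclic subgroups by order — order 1: 1; order 2: 1; order 4: 1; order 8: 1; order 16: 1.
Total: 5.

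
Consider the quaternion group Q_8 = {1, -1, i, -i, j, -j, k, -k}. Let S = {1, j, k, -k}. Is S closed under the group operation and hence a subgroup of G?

No

j ∈ S but its inverse -j ∉ S, so S is not a subgroup.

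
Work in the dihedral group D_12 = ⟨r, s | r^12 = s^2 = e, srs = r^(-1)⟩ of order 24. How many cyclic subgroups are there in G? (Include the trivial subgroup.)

18

A cyclic subgroup of order d is generated by each of its φ(d) elements of order d, so the cyclic subgroups of order d number (#elements of order d)/φ(d).
Cyclic subgroups by order — order 1: 1; order 2: 13; order 3: 1; order 4: 1; order 6: 1; order 12: 1.
Total: 18.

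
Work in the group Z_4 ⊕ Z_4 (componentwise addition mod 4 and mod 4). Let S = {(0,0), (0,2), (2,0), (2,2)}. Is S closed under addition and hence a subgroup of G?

|S| = 4 divides |G| = 16, consistent with Lagrange.
S contains the identity, every element's inverse is in S, and S is closed under +: it is a subgroup.

Yes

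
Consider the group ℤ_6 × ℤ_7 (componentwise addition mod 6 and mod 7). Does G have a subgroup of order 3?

Yes

3 | 42. A subgroup of order 3 is {(0,0), (2,0), (4,0)}.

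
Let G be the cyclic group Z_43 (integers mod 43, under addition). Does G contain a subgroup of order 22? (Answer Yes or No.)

22 does not divide |G| = 43, so by Lagrange no subgroup of order 22 exists.

No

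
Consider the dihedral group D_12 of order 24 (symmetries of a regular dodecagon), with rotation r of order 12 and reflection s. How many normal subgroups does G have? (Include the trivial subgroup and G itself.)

9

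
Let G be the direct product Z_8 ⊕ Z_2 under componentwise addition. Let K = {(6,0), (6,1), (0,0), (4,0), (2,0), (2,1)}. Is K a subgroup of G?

|K| = 6 does not divide |G| = 16, so by Lagrange K is not a subgroup.

No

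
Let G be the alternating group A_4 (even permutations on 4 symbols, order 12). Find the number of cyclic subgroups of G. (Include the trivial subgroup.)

Each element a generates a cyclic subgroup ⟨a⟩; distinct elements may generate the same one (a cyclic group of order d has φ(d) generators).
Cyclic subgroups by order — order 1: 1; order 2: 3; order 3: 4.
Total: 8.

8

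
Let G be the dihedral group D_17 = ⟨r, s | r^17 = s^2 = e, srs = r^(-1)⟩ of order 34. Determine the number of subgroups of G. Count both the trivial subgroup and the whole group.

20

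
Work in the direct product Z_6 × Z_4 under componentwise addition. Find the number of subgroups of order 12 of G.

3

|G| = 24 and 12 | 24, so subgroups of order 12 are possible by Lagrange.
The subgroups of order 12 are: {(0,0), (0,1), (0,2), (0,3), (2,0), (2,1), (2,2), (2,3), (4,0), (4,1), (4,2), (4,3)}; {(0,0), (0,2), (1,0), (1,2), (2,0), (2,2), (3,0), (3,2), (4,0), (4,2), (5,0), (5,2)}; {(0,0), (0,2), (1,1), (1,3), (2,0), (2,2), (3,1), (3,3), (4,0), (4,2), (5,1), (5,3)}.
So G has 3 subgroups of order 12.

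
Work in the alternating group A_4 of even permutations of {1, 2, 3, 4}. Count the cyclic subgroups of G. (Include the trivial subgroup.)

8

Each element a generates a cyclic subgroup ⟨a⟩; distinct elements may generate the same one (a cyclic group of order d has φ(d) generators).
Cyclic subgroups by order — order 1: 1; order 2: 3; order 3: 4.
Total: 8.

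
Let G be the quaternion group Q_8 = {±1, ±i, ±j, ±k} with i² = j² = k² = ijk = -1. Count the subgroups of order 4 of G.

3

|G| = 8 and 4 | 8, so subgroups of order 4 are possible by Lagrange.
The subgroups of order 4 are: {1, -1, i, -i}; {1, -1, j, -j}; {1, -1, k, -k}.
So G has 3 subgroups of order 4.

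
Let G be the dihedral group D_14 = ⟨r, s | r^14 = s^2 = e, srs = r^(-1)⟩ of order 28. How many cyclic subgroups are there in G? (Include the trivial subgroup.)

18

A cyclic subgroup of order d is generated by each of its φ(d) elements of order d, so the cyclic subgroups of order d number (#elements of order d)/φ(d).
Cyclic subgroups by order — order 1: 1; order 2: 15; order 7: 1; order 14: 1.
Total: 18.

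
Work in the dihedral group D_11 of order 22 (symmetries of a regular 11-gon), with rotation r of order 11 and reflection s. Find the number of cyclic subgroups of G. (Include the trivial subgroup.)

Group the elements of G by the cyclic subgroup they generate; each cyclic subgroup of order d accounts for φ(d) elements.
Cyclic subgroups by order — order 1: 1; order 2: 11; order 11: 1.
Total: 13.

13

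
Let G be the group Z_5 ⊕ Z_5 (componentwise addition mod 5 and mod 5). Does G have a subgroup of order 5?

Yes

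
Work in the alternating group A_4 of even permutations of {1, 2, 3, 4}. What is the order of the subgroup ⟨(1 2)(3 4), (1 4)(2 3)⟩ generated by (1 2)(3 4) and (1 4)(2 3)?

4

|⟨(1 2)(3 4)⟩| = 2 and |⟨(1 4)(2 3)⟩| = 2, so |H| is a multiple of lcm(2, 2) = 2 and divides |G| = 12.
Closing under the operation: H = {e, (1 2)(3 4), (1 3)(2 4), (1 4)(2 3)}, so |H| = 4.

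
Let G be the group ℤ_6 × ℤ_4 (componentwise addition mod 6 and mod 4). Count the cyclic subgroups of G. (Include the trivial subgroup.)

12

A cyclic subgroup of order d is generated by each of its φ(d) elements of order d, so the cyclic subgroups of order d number (#elements of order d)/φ(d).
Cyclic subgroups by order — order 1: 1; order 2: 3; order 3: 1; order 4: 2; order 6: 3; order 12: 2.
Total: 12.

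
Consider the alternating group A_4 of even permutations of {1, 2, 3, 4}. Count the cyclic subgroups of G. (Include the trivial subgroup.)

8

A cyclic subgroup of order d is generated by each of its φ(d) elements of order d, so the cyclic subgroups of order d number (#elements of order d)/φ(d).
Cyclic subgroups by order — order 1: 1; order 2: 3; order 3: 4.
Total: 8.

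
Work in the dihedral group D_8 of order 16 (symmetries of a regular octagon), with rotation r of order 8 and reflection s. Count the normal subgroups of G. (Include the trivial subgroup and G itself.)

7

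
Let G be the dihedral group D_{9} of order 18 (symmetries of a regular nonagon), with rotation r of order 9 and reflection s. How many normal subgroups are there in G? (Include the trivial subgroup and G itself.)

G has 16 subgroups. Checking conjugation-invariance by order — order 1: 1/1 normal; order 2: 0/9 normal; order 3: 1/1 normal; order 6: 0/3 normal; order 9: 1/1 normal; order 18: 1/1 normal.
Total normal subgroups: 4.

4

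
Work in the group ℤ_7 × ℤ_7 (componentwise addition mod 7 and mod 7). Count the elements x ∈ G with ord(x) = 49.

0

An element (a,b) has order lcm(ord(a), ord(b)); count pairs with lcm equal to 49.
Enumerating gives 0 such elements.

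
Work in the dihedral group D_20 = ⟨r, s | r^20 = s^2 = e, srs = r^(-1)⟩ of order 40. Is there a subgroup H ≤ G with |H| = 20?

Yes

20 | 40. A subgroup of order 20 is {e, r, r^2, r^3, r^4, r^5, r^6, r^7, r^8, r^9, r^10, r^11, r^12, r^13, r^14, r^15, r^16, r^17, r^18, r^19}.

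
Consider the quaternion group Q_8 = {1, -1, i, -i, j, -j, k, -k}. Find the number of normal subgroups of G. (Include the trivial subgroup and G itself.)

6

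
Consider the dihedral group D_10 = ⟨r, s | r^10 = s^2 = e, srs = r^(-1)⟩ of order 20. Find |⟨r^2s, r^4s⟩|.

10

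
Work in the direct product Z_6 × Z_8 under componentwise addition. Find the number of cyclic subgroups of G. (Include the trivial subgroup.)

A cyclic subgroup of order d is generated by each of its φ(d) elements of order d, so the cyclic subgroups of order d number (#elements of order d)/φ(d).
Cyclic subgroups by order — order 1: 1; order 2: 3; order 3: 1; order 4: 2; order 6: 3; order 8: 2; order 12: 2; order 24: 2.
Total: 16.

16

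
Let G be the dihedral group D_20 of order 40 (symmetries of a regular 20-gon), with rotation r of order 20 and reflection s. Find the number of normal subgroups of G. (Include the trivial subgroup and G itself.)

9

G has 48 subgroups. Checking conjugation-invariance by order — order 1: 1/1 normal; order 2: 1/21 normal; order 4: 1/11 normal; order 5: 1/1 normal; order 8: 0/5 normal; order 10: 1/5 normal; order 20: 3/3 normal; order 40: 1/1 normal.
Total normal subgroups: 9.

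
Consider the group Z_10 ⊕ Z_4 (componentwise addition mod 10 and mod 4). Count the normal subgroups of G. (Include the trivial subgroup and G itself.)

16

G is abelian, so every subgroup is normal.
G has 16 subgroups in total, hence 16 normal subgroups.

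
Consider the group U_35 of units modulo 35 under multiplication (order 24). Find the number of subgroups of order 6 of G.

3

|G| = 24 and 6 | 24, so subgroups of order 6 are possible by Lagrange.
The subgroups of order 6 are: {1, 11, 16, 19, 24, 34}; {1, 6, 11, 16, 26, 31}; {1, 4, 9, 11, 16, 29}.
So G has 3 subgroups of order 6.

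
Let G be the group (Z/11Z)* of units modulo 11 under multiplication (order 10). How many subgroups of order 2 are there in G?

|G| = 10 and 2 | 10, so subgroups of order 2 are possible by Lagrange.
The subgroups of order 2 are: {1, 10}.
So G has 1 subgroup of order 2.

1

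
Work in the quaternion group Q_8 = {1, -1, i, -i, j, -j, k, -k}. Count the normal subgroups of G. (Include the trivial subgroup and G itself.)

6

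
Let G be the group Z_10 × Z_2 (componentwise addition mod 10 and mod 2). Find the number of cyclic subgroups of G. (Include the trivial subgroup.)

Each element a generates a cyclic subgroup ⟨a⟩; distinct elements may generate the same one (a cyclic group of order d has φ(d) generators).
Cyclic subgroups by order — order 1: 1; order 2: 3; order 5: 1; order 10: 3.
Total: 8.

8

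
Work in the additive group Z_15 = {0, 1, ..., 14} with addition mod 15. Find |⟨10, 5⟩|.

3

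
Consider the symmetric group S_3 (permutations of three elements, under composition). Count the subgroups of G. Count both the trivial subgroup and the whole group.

|G| = 6, so by Lagrange every subgroup order divides 6. Divisors: 1, 2, 3, 6.
Subgroups by order — order 1: 1; order 2: 3; order 3: 1; order 6: 1.
Total: 1 + 3 + 1 + 1 = 6.

6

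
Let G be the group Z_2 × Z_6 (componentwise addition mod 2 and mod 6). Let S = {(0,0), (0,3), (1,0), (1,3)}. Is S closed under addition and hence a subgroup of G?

Yes

|S| = 4 divides |G| = 12, consistent with Lagrange.
S contains the identity, every element's inverse is in S, and S is closed under +: it is a subgroup.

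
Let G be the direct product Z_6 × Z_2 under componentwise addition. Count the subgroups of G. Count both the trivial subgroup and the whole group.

10

|G| = 12, so by Lagrange every subgroup order divides 12. Divisors: 1, 2, 3, 4, 6, 12.
Subgroups by order — order 1: 1; order 2: 3; order 3: 1; order 4: 1; order 6: 3; order 12: 1.
Total: 1 + 3 + 1 + 1 + 3 + 1 = 10.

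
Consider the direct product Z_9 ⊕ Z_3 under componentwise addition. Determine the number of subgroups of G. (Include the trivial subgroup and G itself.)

|G| = 27, so by Lagrange every subgroup order divides 27. Divisors: 1, 3, 9, 27.
Subgroups by order — order 1: 1; order 3: 4; order 9: 4; order 27: 1.
Total: 1 + 4 + 4 + 1 = 10.

10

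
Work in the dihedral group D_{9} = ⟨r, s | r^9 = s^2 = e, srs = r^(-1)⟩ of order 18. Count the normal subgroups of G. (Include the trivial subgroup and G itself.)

G has 16 subgroups. Checking conjugation-invariance by order — order 1: 1/1 normal; order 2: 0/9 normal; order 3: 1/1 normal; order 6: 0/3 normal; order 9: 1/1 normal; order 18: 1/1 normal.
Total normal subgroups: 4.

4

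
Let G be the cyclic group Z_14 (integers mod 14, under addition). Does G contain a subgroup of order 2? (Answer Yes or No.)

2 | 14. A subgroup of order 2 is {0, 7}.

Yes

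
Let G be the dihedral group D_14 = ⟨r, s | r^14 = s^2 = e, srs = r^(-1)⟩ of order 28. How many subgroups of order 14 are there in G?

3

|G| = 28 and 14 | 28, so subgroups of order 14 are possible by Lagrange.
The subgroups of order 14 are: {e, r, r^2, r^3, r^4, r^5, r^6, r^7, r^8, r^9, r^10, r^11, r^12, r^13}; {e, r^2, r^4, r^6, r^8, r^10, r^12, s, r^2s, r^4s, r^6s, r^8s, r^10s, r^12s}; {e, r^2, r^4, r^6, r^8, r^10, r^12, rs, r^3s, r^5s, r^7s, r^9s, r^11s, r^13s}.
So G has 3 subgroups of order 14.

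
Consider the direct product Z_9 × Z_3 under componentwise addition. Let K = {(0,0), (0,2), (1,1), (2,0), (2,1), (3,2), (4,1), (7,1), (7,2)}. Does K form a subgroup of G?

No

(7,1) ∈ K but its inverse (2,2) ∉ K, so K is not a subgroup.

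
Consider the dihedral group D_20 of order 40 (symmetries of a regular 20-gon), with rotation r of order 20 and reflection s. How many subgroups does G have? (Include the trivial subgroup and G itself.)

|G| = 40, so by Lagrange every subgroup order divides 40. Divisors: 1, 2, 4, 5, 8, 10, 20, 40.
Subgroups by order — order 1: 1; order 2: 21; order 4: 11; order 5: 1; order 8: 5; order 10: 5; order 20: 3; order 40: 1.
Total: 1 + 21 + 11 + 1 + 5 + 5 + 3 + 1 = 48.

48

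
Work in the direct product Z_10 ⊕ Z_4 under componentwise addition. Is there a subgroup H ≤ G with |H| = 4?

4 | 40. A subgroup of order 4 is {(0,0), (0,1), (0,2), (0,3)}.

Yes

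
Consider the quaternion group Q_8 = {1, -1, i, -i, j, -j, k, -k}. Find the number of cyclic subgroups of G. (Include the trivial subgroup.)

5

A cyclic subgroup of order d is generated by each of its φ(d) elements of order d, so the cyclic subgroups of order d number (#elements of order d)/φ(d).
Cyclic subgroups by order — order 1: 1; order 2: 1; order 4: 3.
Total: 5.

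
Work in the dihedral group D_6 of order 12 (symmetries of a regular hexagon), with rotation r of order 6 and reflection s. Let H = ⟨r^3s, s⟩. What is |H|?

|⟨r^3s⟩| = 2 and |⟨s⟩| = 2, so |H| is a multiple of lcm(2, 2) = 2 and divides |G| = 12.
Closing under the operation: H = {e, r^3, s, r^3s}, so |H| = 4.

4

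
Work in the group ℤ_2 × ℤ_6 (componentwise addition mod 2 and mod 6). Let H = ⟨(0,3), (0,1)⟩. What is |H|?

6

|⟨(0,3)⟩| = 2 and |⟨(0,1)⟩| = 6, so |H| is a multiple of lcm(2, 6) = 6 and divides |G| = 12.
Closing under the operation: H = {(0,0), (0,1), (0,2), (0,3), (0,4), (0,5)}, so |H| = 6.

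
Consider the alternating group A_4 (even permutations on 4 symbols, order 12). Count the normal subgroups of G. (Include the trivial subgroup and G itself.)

3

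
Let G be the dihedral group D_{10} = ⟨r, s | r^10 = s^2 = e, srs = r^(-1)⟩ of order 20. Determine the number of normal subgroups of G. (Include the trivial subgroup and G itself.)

G has 22 subgroups. Checking conjugation-invariance by order — order 1: 1/1 normal; order 2: 1/11 normal; order 4: 0/5 normal; order 5: 1/1 normal; order 10: 3/3 normal; order 20: 1/1 normal.
Total normal subgroups: 7.

7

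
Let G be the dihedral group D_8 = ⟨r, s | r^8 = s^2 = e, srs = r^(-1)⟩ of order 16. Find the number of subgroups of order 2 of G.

|G| = 16 and 2 | 16, so subgroups of order 2 are possible by Lagrange.
The subgroups of order 2 are: {e, r^2s}; {e, r^3s}; {e, r^4}; {e, r^4s}; … (9 in all).
So G has 9 subgroups of order 2.

9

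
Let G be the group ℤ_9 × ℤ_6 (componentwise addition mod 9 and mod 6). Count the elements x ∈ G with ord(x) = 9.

An element (a,b) has order lcm(ord(a), ord(b)); count pairs with lcm equal to 9.
Enumerating gives 18 such elements.

18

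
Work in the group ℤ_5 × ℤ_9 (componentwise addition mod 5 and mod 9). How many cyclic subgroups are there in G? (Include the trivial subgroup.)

6

Group the elements of G by the cyclic subgroup they generate; each cyclic subgroup of order d accounts for φ(d) elements.
Cyclic subgroups by order — order 1: 1; order 3: 1; order 5: 1; order 9: 1; order 15: 1; order 45: 1.
Total: 6.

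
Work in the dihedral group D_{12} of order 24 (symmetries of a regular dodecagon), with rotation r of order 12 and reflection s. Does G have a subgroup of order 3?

Yes

3 | 24. A subgroup of order 3 is {e, r^4, r^8}.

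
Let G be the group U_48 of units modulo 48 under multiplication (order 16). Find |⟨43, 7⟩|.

8

|⟨43⟩| = 4 and |⟨7⟩| = 2, so |H| is a multiple of lcm(4, 2) = 4 and divides |G| = 16.
Closing under the operation: H = {1, 7, 13, 19, 25, 31, 37, 43}, so |H| = 8.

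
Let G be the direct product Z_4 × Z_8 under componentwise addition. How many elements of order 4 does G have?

12

An element (a,b) has order lcm(ord(a), ord(b)); count pairs with lcm equal to 4.
Enumerating gives 12 such elements.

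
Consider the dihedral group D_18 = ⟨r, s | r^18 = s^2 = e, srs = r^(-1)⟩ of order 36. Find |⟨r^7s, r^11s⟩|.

18

|⟨r^7s⟩| = 2 and |⟨r^11s⟩| = 2, so |H| is a multiple of lcm(2, 2) = 2 and divides |G| = 36.
Closing under the operation: H = {e, r^2, r^4, r^6, r^8, r^10, r^12, r^14, r^16, rs, r^3s, r^5s, r^7s, r^9s, r^11s, r^13s, r^15s, r^17s}, so |H| = 18.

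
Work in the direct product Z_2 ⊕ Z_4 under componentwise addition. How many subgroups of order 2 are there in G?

|G| = 8 and 2 | 8, so subgroups of order 2 are possible by Lagrange.
The subgroups of order 2 are: {(0,0), (0,2)}; {(0,0), (1,0)}; {(0,0), (1,2)}.
So G has 3 subgroups of order 2.

3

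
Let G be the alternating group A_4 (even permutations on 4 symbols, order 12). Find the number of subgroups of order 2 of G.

3

|G| = 12 and 2 | 12, so subgroups of order 2 are possible by Lagrange.
The subgroups of order 2 are: {e, (1 2)(3 4)}; {e, (1 3)(2 4)}; {e, (1 4)(2 3)}.
So G has 3 subgroups of order 2.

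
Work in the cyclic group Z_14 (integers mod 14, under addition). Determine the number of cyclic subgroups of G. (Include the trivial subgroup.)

A cyclic subgroup of order d is generated by each of its φ(d) elements of order d, so the cyclic subgroups of order d number (#elements of order d)/φ(d).
Cyclic subgroups by order — order 1: 1; order 2: 1; order 7: 1; order 14: 1.
Total: 4.

4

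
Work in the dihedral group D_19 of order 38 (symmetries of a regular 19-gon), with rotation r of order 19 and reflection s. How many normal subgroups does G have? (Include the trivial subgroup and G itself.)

G has 22 subgroups. Checking conjugation-invariance by order — order 1: 1/1 normal; order 2: 0/19 normal; order 19: 1/1 normal; order 38: 1/1 normal.
Total normal subgroups: 3.

3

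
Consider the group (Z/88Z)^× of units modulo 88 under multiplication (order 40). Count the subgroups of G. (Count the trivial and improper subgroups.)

|G| = 40, so by Lagrange every subgroup order divides 40. Divisors: 1, 2, 4, 5, 8, 10, 20, 40.
Subgroups by order — order 1: 1; order 2: 7; order 4: 7; order 5: 1; order 8: 1; order 10: 7; order 20: 7; order 40: 1.
Total: 1 + 7 + 7 + 1 + 1 + 7 + 7 + 1 = 32.

32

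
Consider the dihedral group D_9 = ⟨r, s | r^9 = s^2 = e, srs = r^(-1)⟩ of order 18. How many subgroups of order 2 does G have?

9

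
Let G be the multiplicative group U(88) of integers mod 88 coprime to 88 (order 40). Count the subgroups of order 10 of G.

7

|G| = 40 and 10 | 40, so subgroups of order 10 are possible by Lagrange.
The subgroups of order 10 are: {1, 9, 13, 21, 25, 29, 49, 61, 81, 85}; {1, 9, 15, 23, 25, 31, 47, 49, 71, 81}; {1, 9, 17, 25, 41, 49, 57, 65, 73, 81}; {1, 9, 19, 25, 35, 43, 49, 51, 81, 83}; … (7 in all).
So G has 7 subgroups of order 10.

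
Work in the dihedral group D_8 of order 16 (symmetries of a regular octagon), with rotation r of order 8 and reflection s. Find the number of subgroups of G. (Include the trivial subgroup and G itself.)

19

|G| = 16, so by Lagrange every subgroup order divides 16. Divisors: 1, 2, 4, 8, 16.
Subgroups by order — order 1: 1; order 2: 9; order 4: 5; order 8: 3; order 16: 1.
Total: 1 + 9 + 5 + 3 + 1 = 19.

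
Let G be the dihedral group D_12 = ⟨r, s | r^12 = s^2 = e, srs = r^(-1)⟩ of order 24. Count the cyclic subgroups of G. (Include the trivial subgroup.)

18

Group the elements of G by the cyclic subgroup they generate; each cyclic subgroup of order d accounts for φ(d) elements.
Cyclic subgroups by order — order 1: 1; order 2: 13; order 3: 1; order 4: 1; order 6: 1; order 12: 1.
Total: 18.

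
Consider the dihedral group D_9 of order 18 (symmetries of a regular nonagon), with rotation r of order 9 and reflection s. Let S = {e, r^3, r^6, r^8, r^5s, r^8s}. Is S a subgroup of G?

r^8 ∈ S but its inverse r ∉ S, so S is not a subgroup.

No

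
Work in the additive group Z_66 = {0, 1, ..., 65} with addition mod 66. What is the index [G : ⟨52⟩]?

|⟨52⟩| = 33 and |G| = 66.
By Lagrange, [G : H] = |G|/|H| = 66/33 = 2.

2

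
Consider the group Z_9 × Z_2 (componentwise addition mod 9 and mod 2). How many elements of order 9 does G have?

6

An element (a,b) has order lcm(ord(a), ord(b)); count pairs with lcm equal to 9.
Enumerating gives 6 such elements.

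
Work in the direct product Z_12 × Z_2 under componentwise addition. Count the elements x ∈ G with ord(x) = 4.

4

An element (a,b) has order lcm(ord(a), ord(b)); count pairs with lcm equal to 4.
Enumerating gives 4 such elements.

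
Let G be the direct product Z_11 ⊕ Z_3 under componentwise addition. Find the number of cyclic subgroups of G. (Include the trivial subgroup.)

4

Each element a generates a cyclic subgroup ⟨a⟩; distinct elements may generate the same one (a cyclic group of order d has φ(d) generators).
Cyclic subgroups by order — order 1: 1; order 3: 1; order 11: 1; order 33: 1.
Total: 4.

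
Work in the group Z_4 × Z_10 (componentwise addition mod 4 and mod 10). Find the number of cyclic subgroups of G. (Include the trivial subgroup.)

12

A cyclic subgroup of order d is generated by each of its φ(d) elements of order d, so the cyclic subgroups of order d number (#elements of order d)/φ(d).
Cyclic subgroups by order — order 1: 1; order 2: 3; order 4: 2; order 5: 1; order 10: 3; order 20: 2.
Total: 12.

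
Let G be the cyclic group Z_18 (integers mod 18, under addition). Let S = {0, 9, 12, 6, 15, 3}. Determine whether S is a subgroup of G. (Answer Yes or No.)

Yes

|S| = 6 divides |G| = 18, consistent with Lagrange.
S contains the identity, every element's inverse is in S, and S is closed under +: it is a subgroup.
In fact S = ⟨3⟩.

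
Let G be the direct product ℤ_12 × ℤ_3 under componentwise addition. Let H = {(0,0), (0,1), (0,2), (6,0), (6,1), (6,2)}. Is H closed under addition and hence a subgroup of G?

|H| = 6 divides |G| = 36, consistent with Lagrange.
H contains the identity, every element's inverse is in H, and H is closed under +: it is a subgroup.
In fact H = ⟨(6,2)⟩.

Yes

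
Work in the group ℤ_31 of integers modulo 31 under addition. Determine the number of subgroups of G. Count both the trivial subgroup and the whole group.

Subgroups of the cyclic group ℤ_31 correspond bijectively to divisors of 31.
Divisors of 31: 1, 31.
So ℤ_31 has 2 subgroups.

2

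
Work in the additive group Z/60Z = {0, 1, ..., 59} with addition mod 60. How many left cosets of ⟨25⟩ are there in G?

5

|⟨25⟩| = 12 and |G| = 60.
By Lagrange, [G : H] = |G|/|H| = 60/12 = 5.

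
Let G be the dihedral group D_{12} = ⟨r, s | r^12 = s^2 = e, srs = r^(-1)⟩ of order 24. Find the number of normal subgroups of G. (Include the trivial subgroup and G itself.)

G has 34 subgroups. Checking conjugation-invariance by order — order 1: 1/1 normal; order 2: 1/13 normal; order 3: 1/1 normal; order 4: 1/7 normal; order 6: 1/5 normal; order 8: 0/3 normal; order 12: 3/3 normal; order 24: 1/1 normal.
Total normal subgroups: 9.

9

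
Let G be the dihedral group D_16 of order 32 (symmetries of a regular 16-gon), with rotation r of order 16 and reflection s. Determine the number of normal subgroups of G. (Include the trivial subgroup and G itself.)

G has 36 subgroups. Checking conjugation-invariance by order — order 1: 1/1 normal; order 2: 1/17 normal; order 4: 1/9 normal; order 8: 1/5 normal; order 16: 3/3 normal; order 32: 1/1 normal.
Total normal subgroups: 8.

8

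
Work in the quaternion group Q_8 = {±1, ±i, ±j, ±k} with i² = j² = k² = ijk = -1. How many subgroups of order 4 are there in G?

3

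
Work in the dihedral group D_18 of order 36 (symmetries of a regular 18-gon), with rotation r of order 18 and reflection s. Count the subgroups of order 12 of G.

|G| = 36 and 12 | 36, so subgroups of order 12 are possible by Lagrange.
The subgroups of order 12 are: {e, r^3, r^6, r^9, r^12, r^15, rs, r^4s, r^7s, r^10s, r^13s, r^16s}; {e, r^3, r^6, r^9, r^12, r^15, r^2s, r^5s, r^8s, r^11s, r^14s, r^17s}; {e, r^3, r^6, r^9, r^12, r^15, s, r^3s, r^6s, r^9s, r^12s, r^15s}.
So G has 3 subgroups of order 12.

3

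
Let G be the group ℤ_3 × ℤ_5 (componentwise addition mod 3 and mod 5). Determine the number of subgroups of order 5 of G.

1

|G| = 15 and 5 | 15, so subgroups of order 5 are possible by Lagrange.
The subgroups of order 5 are: {(0,0), (0,1), (0,2), (0,3), (0,4)}.
So G has 1 subgroup of order 5.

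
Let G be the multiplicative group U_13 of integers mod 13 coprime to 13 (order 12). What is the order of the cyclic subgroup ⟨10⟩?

6

Compute successive powers of 10 mod 13: 10, 9, 12, 3, 4, 1; 10^6 ≡ 1 (mod 13).
So |⟨10⟩| = 6.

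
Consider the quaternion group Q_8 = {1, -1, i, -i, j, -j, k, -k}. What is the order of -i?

4

Computing powers of -i: the smallest k with (-i)^k = e is k = 4.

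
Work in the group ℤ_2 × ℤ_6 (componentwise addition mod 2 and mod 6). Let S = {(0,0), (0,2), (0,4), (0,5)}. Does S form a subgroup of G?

No

(0,5) ∈ S but its inverse (0,1) ∉ S, so S is not a subgroup.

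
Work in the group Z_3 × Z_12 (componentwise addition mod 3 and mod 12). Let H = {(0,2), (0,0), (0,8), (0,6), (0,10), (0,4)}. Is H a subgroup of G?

Yes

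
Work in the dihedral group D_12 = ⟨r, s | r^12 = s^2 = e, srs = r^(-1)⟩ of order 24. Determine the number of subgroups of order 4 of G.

|G| = 24 and 4 | 24, so subgroups of order 4 are possible by Lagrange.
The subgroups of order 4 are: {e, r^6, r^4s, r^10s}; {e, r^6, r^5s, r^11s}; {e, r^6, r^2s, r^8s}; {e, r^3, r^6, r^9}; … (7 in all).
So G has 7 subgroups of order 4.

7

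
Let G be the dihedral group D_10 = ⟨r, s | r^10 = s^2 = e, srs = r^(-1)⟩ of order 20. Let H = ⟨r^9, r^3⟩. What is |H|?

|⟨r^9⟩| = 10 and |⟨r^3⟩| = 10, so |H| is a multiple of lcm(10, 10) = 10 and divides |G| = 20.
Closing under the operation: H = {e, r, r^2, r^3, r^4, r^5, r^6, r^7, r^8, r^9}, so |H| = 10.

10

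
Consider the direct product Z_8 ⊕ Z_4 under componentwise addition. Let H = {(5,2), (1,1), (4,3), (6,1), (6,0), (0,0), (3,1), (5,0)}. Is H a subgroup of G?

No

(6,0) ∈ H but its inverse (2,0) ∉ H, so H is not a subgroup.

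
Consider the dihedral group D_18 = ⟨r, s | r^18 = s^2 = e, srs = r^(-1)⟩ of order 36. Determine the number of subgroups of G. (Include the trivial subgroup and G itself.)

|G| = 36, so by Lagrange every subgroup order divides 36. Divisors: 1, 2, 3, 4, 6, 9, 12, 18, 36.
Subgroups by order — order 1: 1; order 2: 19; order 3: 1; order 4: 9; order 6: 7; order 9: 1; order 12: 3; order 18: 3; order 36: 1.
Total: 1 + 19 + 1 + 9 + 7 + 1 + 3 + 3 + 1 = 45.

45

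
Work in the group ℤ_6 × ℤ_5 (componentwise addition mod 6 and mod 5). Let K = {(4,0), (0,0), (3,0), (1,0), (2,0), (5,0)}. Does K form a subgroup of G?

Yes

|K| = 6 divides |G| = 30, consistent with Lagrange.
K contains the identity, every element's inverse is in K, and K is closed under +: it is a subgroup.
In fact K = ⟨(5,0)⟩.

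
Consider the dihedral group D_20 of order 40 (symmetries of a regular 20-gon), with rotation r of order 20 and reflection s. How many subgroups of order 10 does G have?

|G| = 40 and 10 | 40, so subgroups of order 10 are possible by Lagrange.
The subgroups of order 10 are: {e, r^2, r^4, r^6, r^8, r^10, r^12, r^14, r^16, r^18}; {e, r^4, r^8, r^12, r^16, r^2s, r^6s, r^10s, r^14s, r^18s}; {e, r^4, r^8, r^12, r^16, r^3s, r^7s, r^11s, r^15s, r^19s}; {e, r^4, r^8, r^12, r^16, s, r^4s, r^8s, r^12s, r^16s}; … (5 in all).
So G has 5 subgroups of order 10.

5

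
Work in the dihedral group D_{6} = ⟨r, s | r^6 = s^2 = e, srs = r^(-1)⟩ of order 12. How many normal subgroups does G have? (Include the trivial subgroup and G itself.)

7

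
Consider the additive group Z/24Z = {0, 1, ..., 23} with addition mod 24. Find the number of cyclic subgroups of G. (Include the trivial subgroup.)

Each element a generates a cyclic subgroup ⟨a⟩; distinct elements may generate the same one (a cyclic group of order d has φ(d) generators).
Cyclic subgroups by order — order 1: 1; order 2: 1; order 3: 1; order 4: 1; order 6: 1; order 8: 1; order 12: 1; order 24: 1.
Total: 8.

8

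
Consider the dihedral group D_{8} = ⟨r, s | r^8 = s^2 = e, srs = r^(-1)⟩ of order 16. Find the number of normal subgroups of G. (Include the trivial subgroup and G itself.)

7

G has 19 subgroups. Checking conjugation-invariance by order — order 1: 1/1 normal; order 2: 1/9 normal; order 4: 1/5 normal; order 8: 3/3 normal; order 16: 1/1 normal.
Total normal subgroups: 7.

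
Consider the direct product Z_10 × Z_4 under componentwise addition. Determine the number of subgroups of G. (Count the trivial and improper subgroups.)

|G| = 40, so by Lagrange every subgroup order divides 40. Divisors: 1, 2, 4, 5, 8, 10, 20, 40.
Subgroups by order — order 1: 1; order 2: 3; order 4: 3; order 5: 1; order 8: 1; order 10: 3; order 20: 3; order 40: 1.
Total: 1 + 3 + 3 + 1 + 1 + 3 + 3 + 1 = 16.

16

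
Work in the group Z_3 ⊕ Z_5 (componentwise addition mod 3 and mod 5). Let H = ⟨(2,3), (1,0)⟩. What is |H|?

|⟨(2,3)⟩| = 15 and |⟨(1,0)⟩| = 3, so |H| is a multiple of lcm(15, 3) = 15 and divides |G| = 15.
Closing {(2,3), (1,0)} under the group operation gives all of G, so |H| = 15.

15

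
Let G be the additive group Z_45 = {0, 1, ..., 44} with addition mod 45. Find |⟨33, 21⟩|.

|⟨33⟩| = 15 and |⟨21⟩| = 15, so |H| is a multiple of lcm(15, 15) = 15 and divides |G| = 45.
Closing under the operation: H = {0, 3, 6, 9, 12, 15, 18, 21, 24, 27, 30, 33, 36, 39, 42}, so |H| = 15.

15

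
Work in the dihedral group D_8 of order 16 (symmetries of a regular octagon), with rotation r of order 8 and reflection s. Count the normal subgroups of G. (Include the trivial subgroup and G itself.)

7

G has 19 subgroups. Checking conjugation-invariance by order — order 1: 1/1 normal; order 2: 1/9 normal; order 4: 1/5 normal; order 8: 3/3 normal; order 16: 1/1 normal.
Total normal subgroups: 7.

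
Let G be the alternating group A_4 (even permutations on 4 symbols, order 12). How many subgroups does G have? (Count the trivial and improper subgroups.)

|G| = 12, so by Lagrange every subgroup order divides 12. Divisors: 1, 2, 3, 4, 6, 12.
Subgroups by order — order 1: 1; order 2: 3; order 3: 4; order 4: 1; order 6: 0; order 12: 1.
Total: 1 + 3 + 4 + 1 + 0 + 1 = 10.

10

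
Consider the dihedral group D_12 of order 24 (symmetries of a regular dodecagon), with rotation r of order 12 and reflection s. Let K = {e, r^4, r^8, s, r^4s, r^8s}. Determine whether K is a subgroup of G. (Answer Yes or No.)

|K| = 6 divides |G| = 24, consistent with Lagrange.
K contains the identity, every element's inverse is in K, and K is closed under ·: it is a subgroup.

Yes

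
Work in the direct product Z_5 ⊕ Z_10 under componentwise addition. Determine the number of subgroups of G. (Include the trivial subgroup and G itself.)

|G| = 50, so by Lagrange every subgroup order divides 50. Divisors: 1, 2, 5, 10, 25, 50.
Subgroups by order — order 1: 1; order 2: 1; order 5: 6; order 10: 6; order 25: 1; order 50: 1.
Total: 1 + 1 + 6 + 6 + 1 + 1 = 16.

16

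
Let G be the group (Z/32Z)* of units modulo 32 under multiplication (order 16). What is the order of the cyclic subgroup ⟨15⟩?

2

Compute successive powers of 15 mod 32: 15, 1; 15^2 ≡ 1 (mod 32).
So |⟨15⟩| = 2.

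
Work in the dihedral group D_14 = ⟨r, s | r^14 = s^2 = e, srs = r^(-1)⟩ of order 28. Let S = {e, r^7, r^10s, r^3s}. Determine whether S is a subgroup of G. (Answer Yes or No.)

Yes

|S| = 4 divides |G| = 28, consistent with Lagrange.
S contains the identity, every element's inverse is in S, and S is closed under ·: it is a subgroup.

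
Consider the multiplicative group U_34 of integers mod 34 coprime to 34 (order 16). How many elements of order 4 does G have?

2

The elements of order 4 are: 13, 21.
That's 2.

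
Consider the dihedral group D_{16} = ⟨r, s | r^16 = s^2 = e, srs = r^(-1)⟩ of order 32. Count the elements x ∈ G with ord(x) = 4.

2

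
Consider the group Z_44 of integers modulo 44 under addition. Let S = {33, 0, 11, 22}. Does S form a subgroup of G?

|S| = 4 divides |G| = 44, consistent with Lagrange.
S contains the identity, every element's inverse is in S, and S is closed under +: it is a subgroup.
In fact S = ⟨33⟩.

Yes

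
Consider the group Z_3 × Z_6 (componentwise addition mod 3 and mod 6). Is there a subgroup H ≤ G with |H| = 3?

Yes

3 | 18. A subgroup of order 3 is {(0,0), (0,2), (0,4)}.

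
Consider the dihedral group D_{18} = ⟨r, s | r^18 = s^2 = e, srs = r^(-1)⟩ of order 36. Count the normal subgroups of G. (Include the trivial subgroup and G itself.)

G has 45 subgroups. Checking conjugation-invariance by order — order 1: 1/1 normal; order 2: 1/19 normal; order 3: 1/1 normal; order 4: 0/9 normal; order 6: 1/7 normal; order 9: 1/1 normal; order 12: 0/3 normal; order 18: 3/3 normal; order 36: 1/1 normal.
Total normal subgroups: 9.

9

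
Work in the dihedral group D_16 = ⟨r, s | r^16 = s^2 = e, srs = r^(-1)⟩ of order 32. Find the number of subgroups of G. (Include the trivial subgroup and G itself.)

|G| = 32, so by Lagrange every subgroup order divides 32. Divisors: 1, 2, 4, 8, 16, 32.
Subgroups by order — order 1: 1; order 2: 17; order 4: 9; order 8: 5; order 16: 3; order 32: 1.
Total: 1 + 17 + 9 + 5 + 3 + 1 = 36.

36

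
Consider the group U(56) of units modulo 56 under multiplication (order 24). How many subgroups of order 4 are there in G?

|G| = 24 and 4 | 24, so subgroups of order 4 are possible by Lagrange.
The subgroups of order 4 are: {1, 13, 15, 27}; {1, 13, 29, 41}; {1, 13, 43, 55}; {1, 15, 29, 43}; … (7 in all).
So G has 7 subgroups of order 4.

7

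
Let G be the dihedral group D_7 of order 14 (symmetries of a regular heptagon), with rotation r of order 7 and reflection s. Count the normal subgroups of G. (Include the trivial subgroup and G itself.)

3

G has 10 subgroups. Checking conjugation-invariance by order — order 1: 1/1 normal; order 2: 0/7 normal; order 7: 1/1 normal; order 14: 1/1 normal.
Total normal subgroups: 3.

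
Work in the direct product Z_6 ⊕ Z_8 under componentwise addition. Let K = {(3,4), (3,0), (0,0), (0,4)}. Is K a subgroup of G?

Yes

|K| = 4 divides |G| = 48, consistent with Lagrange.
K contains the identity, every element's inverse is in K, and K is closed under +: it is a subgroup.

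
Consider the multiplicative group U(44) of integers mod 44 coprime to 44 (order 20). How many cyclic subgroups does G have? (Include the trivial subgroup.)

8

A cyclic subgroup of order d is generated by each of its φ(d) elements of order d, so the cyclic subgroups of order d number (#elements of order d)/φ(d).
Cyclic subgroups by order — order 1: 1; order 2: 3; order 5: 1; order 10: 3.
Total: 8.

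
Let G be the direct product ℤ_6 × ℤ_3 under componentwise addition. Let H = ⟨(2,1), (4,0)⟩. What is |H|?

9

|⟨(2,1)⟩| = 3 and |⟨(4,0)⟩| = 3, so |H| is a multiple of lcm(3, 3) = 3 and divides |G| = 18.
Closing under the operation: H = {(0,0), (0,1), (0,2), (2,0), (2,1), (2,2), (4,0), (4,1), (4,2)}, so |H| = 9.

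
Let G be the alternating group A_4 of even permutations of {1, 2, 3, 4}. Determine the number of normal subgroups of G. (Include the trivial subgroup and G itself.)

G has 10 subgroups. Checking conjugation-invariance by order — order 1: 1/1 normal; order 2: 0/3 normal; order 3: 0/4 normal; order 4: 1/1 normal; order 12: 1/1 normal.
Total normal subgroups: 3.

3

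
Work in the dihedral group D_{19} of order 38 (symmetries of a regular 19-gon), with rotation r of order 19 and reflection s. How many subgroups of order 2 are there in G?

|G| = 38 and 2 | 38, so subgroups of order 2 are possible by Lagrange.
The subgroups of order 2 are: {e, r^10s}; {e, r^11s}; {e, r^12s}; {e, r^13s}; … (19 in all).
So G has 19 subgroups of order 2.

19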